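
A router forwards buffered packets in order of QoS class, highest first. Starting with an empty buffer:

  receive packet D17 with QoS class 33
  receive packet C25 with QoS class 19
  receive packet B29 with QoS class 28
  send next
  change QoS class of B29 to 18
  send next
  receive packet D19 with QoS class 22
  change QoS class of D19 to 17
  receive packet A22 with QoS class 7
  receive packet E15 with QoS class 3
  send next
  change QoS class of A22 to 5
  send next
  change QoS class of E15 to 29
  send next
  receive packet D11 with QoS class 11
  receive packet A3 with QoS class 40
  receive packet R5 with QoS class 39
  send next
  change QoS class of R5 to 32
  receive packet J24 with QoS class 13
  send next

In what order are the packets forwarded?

D17 → C25 → B29 → D19 → E15 → A3 → R5

add D17 (QoS class 33) → {D17:33}
add C25 (QoS class 19) → {D17:33, C25:19}
add B29 (QoS class 28) → {D17:33, B29:28, C25:19}
send next → D17; now {B29:28, C25:19}
update B29 to QoS class 18 → {C25:19, B29:18}
send next → C25; now {B29:18}
add D19 (QoS class 22) → {D19:22, B29:18}
update D19 to QoS class 17 → {B29:18, D19:17}
add A22 (QoS class 7) → {B29:18, D19:17, A22:7}
add E15 (QoS class 3) → {B29:18, D19:17, A22:7, E15:3}
send next → B29; now {D19:17, A22:7, E15:3}
update A22 to QoS class 5 → {D19:17, A22:5, E15:3}
send next → D19; now {A22:5, E15:3}
update E15 to QoS class 29 → {E15:29, A22:5}
send next → E15; now {A22:5}
add D11 (QoS class 11) → {D11:11, A22:5}
add A3 (QoS class 40) → {A3:40, D11:11, A22:5}
add R5 (QoS class 39) → {A3:40, R5:39, D11:11, A22:5}
send next → A3; now {R5:39, D11:11, A22:5}
update R5 to QoS class 32 → {R5:32, D11:11, A22:5}
add J24 (QoS class 13) → {R5:32, J24:13, D11:11, A22:5}
send next → R5; now {J24:13, D11:11, A22:5}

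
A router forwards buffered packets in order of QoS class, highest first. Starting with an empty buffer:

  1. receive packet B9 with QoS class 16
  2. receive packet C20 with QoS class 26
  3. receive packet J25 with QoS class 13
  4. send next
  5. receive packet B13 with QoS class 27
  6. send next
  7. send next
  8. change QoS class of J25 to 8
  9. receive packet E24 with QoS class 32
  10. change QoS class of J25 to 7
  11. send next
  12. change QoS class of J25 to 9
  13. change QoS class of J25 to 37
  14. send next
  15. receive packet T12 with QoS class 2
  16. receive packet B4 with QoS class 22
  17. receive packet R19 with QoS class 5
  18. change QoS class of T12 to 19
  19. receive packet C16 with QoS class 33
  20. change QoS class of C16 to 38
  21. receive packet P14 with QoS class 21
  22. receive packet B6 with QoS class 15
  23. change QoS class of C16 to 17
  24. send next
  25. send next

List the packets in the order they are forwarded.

add B9 (QoS class 16) → {B9:16}
add C20 (QoS class 26) → {C20:26, B9:16}
add J25 (QoS class 13) → {C20:26, B9:16, J25:13}
send next → C20; now {B9:16, J25:13}
add B13 (QoS class 27) → {B13:27, B9:16, J25:13}
send next → B13; now {B9:16, J25:13}
send next → B9; now {J25:13}
update J25 to QoS class 8 → {J25:8}
add E24 (QoS class 32) → {E24:32, J25:8}
update J25 to QoS class 7 → {E24:32, J25:7}
send next → E24; now {J25:7}
update J25 to QoS class 9 → {J25:9}
update J25 to QoS class 37 → {J25:37}
send next → J25; now {}
add T12 (QoS class 2) → {T12:2}
add B4 (QoS class 22) → {B4:22, T12:2}
add R19 (QoS class 5) → {B4:22, R19:5, T12:2}
update T12 to QoS class 19 → {B4:22, T12:19, R19:5}
add C16 (QoS class 33) → {C16:33, B4:22, T12:19, R19:5}
update C16 to QoS class 38 → {C16:38, B4:22, T12:19, R19:5}
add P14 (QoS class 21) → {C16:38, B4:22, P14:21, T12:19, R19:5}
add B6 (QoS class 15) → {C16:38, B4:22, P14:21, T12:19, B6:15, R19:5}
update C16 to QoS class 17 → {B4:22, P14:21, T12:19, C16:17, B6:15, R19:5}
send next → B4; now {P14:21, T12:19, C16:17, B6:15, R19:5}
send next → P14; now {T12:19, C16:17, B6:15, R19:5}

[C20, B13, B9, E24, J25, B4, P14]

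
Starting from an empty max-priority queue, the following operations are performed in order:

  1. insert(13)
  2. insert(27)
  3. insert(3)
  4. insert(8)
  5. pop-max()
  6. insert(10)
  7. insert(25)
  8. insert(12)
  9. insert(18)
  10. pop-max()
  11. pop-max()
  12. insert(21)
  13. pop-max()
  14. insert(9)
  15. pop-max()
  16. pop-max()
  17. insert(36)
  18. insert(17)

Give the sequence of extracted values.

27 → 25 → 18 → 21 → 13 → 12

insert 13 → {13}
insert 27 → {27, 13}
insert 3 → {27, 13, 3}
insert 8 → {27, 13, 8, 3}
pop-max → 27; now {13, 8, 3}
insert 10 → {13, 10, 8, 3}
insert 25 → {25, 13, 10, 8, 3}
insert 12 → {25, 13, 12, 10, 8, 3}
insert 18 → {25, 18, 13, 12, 10, 8, 3}
pop-max → 25; now {18, 13, 12, 10, 8, 3}
pop-max → 18; now {13, 12, 10, 8, 3}
insert 21 → {21, 13, 12, 10, 8, 3}
pop-max → 21; now {13, 12, 10, 8, 3}
insert 9 → {13, 12, 10, 9, 8, 3}
pop-max → 13; now {12, 10, 9, 8, 3}
pop-max → 12; now {10, 9, 8, 3}
insert 36 → {36, 10, 9, 8, 3}
insert 17 → {36, 17, 10, 9, 8, 3}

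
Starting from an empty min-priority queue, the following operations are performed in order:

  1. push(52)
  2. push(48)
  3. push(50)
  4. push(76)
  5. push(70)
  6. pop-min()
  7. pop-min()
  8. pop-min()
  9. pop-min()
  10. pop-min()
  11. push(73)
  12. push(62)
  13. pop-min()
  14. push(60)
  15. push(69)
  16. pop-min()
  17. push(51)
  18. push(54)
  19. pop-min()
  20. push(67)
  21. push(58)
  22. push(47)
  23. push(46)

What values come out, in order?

[48, 50, 52, 70, 76, 62, 60, 51]

insert 52 → {52}
insert 48 → {48, 52}
insert 50 → {48, 50, 52}
insert 76 → {48, 50, 52, 76}
insert 70 → {48, 50, 52, 70, 76}
pop-min → 48; now {50, 52, 70, 76}
pop-min → 50; now {52, 70, 76}
pop-min → 52; now {70, 76}
pop-min → 70; now {76}
pop-min → 76; now {}
insert 73 → {73}
insert 62 → {62, 73}
pop-min → 62; now {73}
insert 60 → {60, 73}
insert 69 → {60, 69, 73}
pop-min → 60; now {69, 73}
insert 51 → {51, 69, 73}
insert 54 → {51, 54, 69, 73}
pop-min → 51; now {54, 69, 73}
insert 67 → {54, 67, 69, 73}
insert 58 → {54, 58, 67, 69, 73}
insert 47 → {47, 54, 58, 67, 69, 73}
insert 46 → {46, 47, 54, 58, 67, 69, 73}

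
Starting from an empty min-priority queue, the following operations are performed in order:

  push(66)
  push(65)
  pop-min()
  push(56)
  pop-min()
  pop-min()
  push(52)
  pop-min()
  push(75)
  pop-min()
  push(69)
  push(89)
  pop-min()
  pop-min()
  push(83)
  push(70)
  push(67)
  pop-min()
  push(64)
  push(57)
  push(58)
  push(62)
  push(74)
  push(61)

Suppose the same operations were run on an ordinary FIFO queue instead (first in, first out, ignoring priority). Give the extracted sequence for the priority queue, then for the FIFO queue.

insert 66 → {66}
insert 65 → {65, 66}
pop-min → 65; now {66}
insert 56 → {56, 66}
pop-min → 56; now {66}
pop-min → 66; now {}
insert 52 → {52}
pop-min → 52; now {}
insert 75 → {75}
pop-min → 75; now {}
insert 69 → {69}
insert 89 → {69, 89}
pop-min → 69; now {89}
pop-min → 89; now {}
insert 83 → {83}
insert 70 → {70, 83}
insert 67 → {67, 70, 83}
pop-min → 67; now {70, 83}
insert 64 → {64, 70, 83}
insert 57 → {57, 64, 70, 83}
insert 58 → {57, 58, 64, 70, 83}
insert 62 → {57, 58, 62, 64, 70, 83}
insert 74 → {57, 58, 62, 64, 70, 74, 83}
insert 61 → {57, 58, 61, 62, 64, 70, 74, 83}

priority queue: [65, 56, 66, 52, 75, 69, 89, 67]; FIFO queue: 66, 65, 56, 52, 75, 69, 89, 83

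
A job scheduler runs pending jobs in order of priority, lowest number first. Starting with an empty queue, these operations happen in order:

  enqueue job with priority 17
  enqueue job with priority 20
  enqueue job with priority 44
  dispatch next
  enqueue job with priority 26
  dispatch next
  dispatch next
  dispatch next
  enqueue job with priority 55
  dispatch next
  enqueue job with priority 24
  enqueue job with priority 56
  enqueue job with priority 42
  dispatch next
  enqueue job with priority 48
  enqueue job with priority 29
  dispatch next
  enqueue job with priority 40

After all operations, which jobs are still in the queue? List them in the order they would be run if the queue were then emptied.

[40, 42, 48, 56]

insert 17 → {17}
insert 20 → {17, 20}
insert 44 → {17, 20, 44}
dispatch next → 17; now {20, 44}
insert 26 → {20, 26, 44}
dispatch next → 20; now {26, 44}
dispatch next → 26; now {44}
dispatch next → 44; now {}
insert 55 → {55}
dispatch next → 55; now {}
insert 24 → {24}
insert 56 → {24, 56}
insert 42 → {24, 42, 56}
dispatch next → 24; now {42, 56}
insert 48 → {42, 48, 56}
insert 29 → {29, 42, 48, 56}
dispatch next → 29; now {42, 48, 56}
insert 40 → {40, 42, 48, 56}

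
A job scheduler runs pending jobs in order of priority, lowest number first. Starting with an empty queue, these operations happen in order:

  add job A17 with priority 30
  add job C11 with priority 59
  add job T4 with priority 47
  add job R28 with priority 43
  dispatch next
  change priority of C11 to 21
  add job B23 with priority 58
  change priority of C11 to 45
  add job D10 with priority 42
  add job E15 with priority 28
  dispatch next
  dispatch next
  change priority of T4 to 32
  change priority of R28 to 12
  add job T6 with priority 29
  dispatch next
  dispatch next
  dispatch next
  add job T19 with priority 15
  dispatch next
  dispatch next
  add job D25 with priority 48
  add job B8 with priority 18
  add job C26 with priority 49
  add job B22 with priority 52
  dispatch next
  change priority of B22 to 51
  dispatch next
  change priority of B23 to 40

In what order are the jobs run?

A17 → E15 → D10 → R28 → T6 → T4 → T19 → C11 → B8 → D25

add A17 (priority 30) → {A17:30}
add C11 (priority 59) → {A17:30, C11:59}
add T4 (priority 47) → {A17:30, T4:47, C11:59}
add R28 (priority 43) → {A17:30, R28:43, T4:47, C11:59}
dispatch next → A17; now {R28:43, T4:47, C11:59}
update C11 to priority 21 → {C11:21, R28:43, T4:47}
add B23 (priority 58) → {C11:21, R28:43, T4:47, B23:58}
update C11 to priority 45 → {R28:43, C11:45, T4:47, B23:58}
add D10 (priority 42) → {D10:42, R28:43, C11:45, T4:47, B23:58}
add E15 (priority 28) → {E15:28, D10:42, R28:43, C11:45, T4:47, B23:58}
dispatch next → E15; now {D10:42, R28:43, C11:45, T4:47, B23:58}
dispatch next → D10; now {R28:43, C11:45, T4:47, B23:58}
update T4 to priority 32 → {T4:32, R28:43, C11:45, B23:58}
update R28 to priority 12 → {R28:12, T4:32, C11:45, B23:58}
add T6 (priority 29) → {R28:12, T6:29, T4:32, C11:45, B23:58}
dispatch next → R28; now {T6:29, T4:32, C11:45, B23:58}
dispatch next → T6; now {T4:32, C11:45, B23:58}
dispatch next → T4; now {C11:45, B23:58}
add T19 (priority 15) → {T19:15, C11:45, B23:58}
dispatch next → T19; now {C11:45, B23:58}
dispatch next → C11; now {B23:58}
add D25 (priority 48) → {D25:48, B23:58}
add B8 (priority 18) → {B8:18, D25:48, B23:58}
add C26 (priority 49) → {B8:18, D25:48, C26:49, B23:58}
add B22 (priority 52) → {B8:18, D25:48, C26:49, B22:52, B23:58}
dispatch next → B8; now {D25:48, C26:49, B22:52, B23:58}
update B22 to priority 51 → {D25:48, C26:49, B22:51, B23:58}
dispatch next → D25; now {C26:49, B22:51, B23:58}
update B23 to priority 40 → {B23:40, C26:49, B22:51}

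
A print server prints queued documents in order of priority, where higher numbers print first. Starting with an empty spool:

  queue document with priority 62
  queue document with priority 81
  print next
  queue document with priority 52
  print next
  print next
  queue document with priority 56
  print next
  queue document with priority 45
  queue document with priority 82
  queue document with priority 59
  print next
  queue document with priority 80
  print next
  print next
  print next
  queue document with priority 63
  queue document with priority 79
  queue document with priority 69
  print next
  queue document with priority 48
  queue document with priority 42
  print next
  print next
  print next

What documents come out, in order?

81 → 62 → 52 → 56 → 82 → 80 → 59 → 45 → 79 → 69 → 63 → 48

insert 62 → {62}
insert 81 → {81, 62}
print next → 81; now {62}
insert 52 → {62, 52}
print next → 62; now {52}
print next → 52; now {}
insert 56 → {56}
print next → 56; now {}
insert 45 → {45}
insert 82 → {82, 45}
insert 59 → {82, 59, 45}
print next → 82; now {59, 45}
insert 80 → {80, 59, 45}
print next → 80; now {59, 45}
print next → 59; now {45}
print next → 45; now {}
insert 63 → {63}
insert 79 → {79, 63}
insert 69 → {79, 69, 63}
print next → 79; now {69, 63}
insert 48 → {69, 63, 48}
insert 42 → {69, 63, 48, 42}
print next → 69; now {63, 48, 42}
print next → 63; now {48, 42}
print next → 48; now {42}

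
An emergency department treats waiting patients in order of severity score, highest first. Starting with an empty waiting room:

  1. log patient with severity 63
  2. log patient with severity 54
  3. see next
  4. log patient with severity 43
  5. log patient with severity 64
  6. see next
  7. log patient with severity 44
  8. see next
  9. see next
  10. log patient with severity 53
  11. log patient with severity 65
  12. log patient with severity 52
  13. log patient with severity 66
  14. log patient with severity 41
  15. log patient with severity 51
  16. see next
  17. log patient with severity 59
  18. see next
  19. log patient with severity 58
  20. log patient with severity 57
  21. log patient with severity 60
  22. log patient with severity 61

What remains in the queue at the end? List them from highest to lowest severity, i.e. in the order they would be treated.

61 → 60 → 59 → 58 → 57 → 53 → 52 → 51 → 43 → 41

insert 63 → {63}
insert 54 → {63, 54}
see next → 63; now {54}
insert 43 → {54, 43}
insert 64 → {64, 54, 43}
see next → 64; now {54, 43}
insert 44 → {54, 44, 43}
see next → 54; now {44, 43}
see next → 44; now {43}
insert 53 → {53, 43}
insert 65 → {65, 53, 43}
insert 52 → {65, 53, 52, 43}
insert 66 → {66, 65, 53, 52, 43}
insert 41 → {66, 65, 53, 52, 43, 41}
insert 51 → {66, 65, 53, 52, 51, 43, 41}
see next → 66; now {65, 53, 52, 51, 43, 41}
insert 59 → {65, 59, 53, 52, 51, 43, 41}
see next → 65; now {59, 53, 52, 51, 43, 41}
insert 58 → {59, 58, 53, 52, 51, 43, 41}
insert 57 → {59, 58, 57, 53, 52, 51, 43, 41}
insert 60 → {60, 59, 58, 57, 53, 52, 51, 43, 41}
insert 61 → {61, 60, 59, 58, 57, 53, 52, 51, 43, 41}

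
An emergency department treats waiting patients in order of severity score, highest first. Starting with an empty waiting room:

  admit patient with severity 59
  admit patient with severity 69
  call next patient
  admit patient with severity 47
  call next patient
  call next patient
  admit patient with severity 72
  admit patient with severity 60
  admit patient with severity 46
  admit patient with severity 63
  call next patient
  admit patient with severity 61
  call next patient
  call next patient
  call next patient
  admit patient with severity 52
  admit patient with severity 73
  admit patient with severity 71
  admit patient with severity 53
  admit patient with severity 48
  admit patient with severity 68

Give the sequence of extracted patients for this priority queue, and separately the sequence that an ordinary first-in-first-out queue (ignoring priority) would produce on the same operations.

insert 59 → {59}
insert 69 → {69, 59}
call next patient → 69; now {59}
insert 47 → {59, 47}
call next patient → 59; now {47}
call next patient → 47; now {}
insert 72 → {72}
insert 60 → {72, 60}
insert 46 → {72, 60, 46}
insert 63 → {72, 63, 60, 46}
call next patient → 72; now {63, 60, 46}
insert 61 → {63, 61, 60, 46}
call next patient → 63; now {61, 60, 46}
call next patient → 61; now {60, 46}
call next patient → 60; now {46}
insert 52 → {52, 46}
insert 73 → {73, 52, 46}
insert 71 → {73, 71, 52, 46}
insert 53 → {73, 71, 53, 52, 46}
insert 48 → {73, 71, 53, 52, 48, 46}
insert 68 → {73, 71, 68, 53, 52, 48, 46}

priority queue: 69, 59, 47, 72, 63, 61, 60; FIFO queue: 59, 69, 47, 72, 60, 46, 63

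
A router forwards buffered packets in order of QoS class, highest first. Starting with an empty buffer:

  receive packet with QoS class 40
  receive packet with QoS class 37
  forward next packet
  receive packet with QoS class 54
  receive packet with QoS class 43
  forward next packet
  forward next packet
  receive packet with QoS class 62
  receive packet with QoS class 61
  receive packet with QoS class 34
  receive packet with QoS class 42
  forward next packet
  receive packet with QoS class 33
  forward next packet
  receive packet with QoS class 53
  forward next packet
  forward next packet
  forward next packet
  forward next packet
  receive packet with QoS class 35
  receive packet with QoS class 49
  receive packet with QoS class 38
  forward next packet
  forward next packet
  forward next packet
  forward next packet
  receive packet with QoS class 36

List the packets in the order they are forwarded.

40, 54, 43, 62, 61, 53, 42, 37, 34, 49, 38, 35, 33

insert 40 → {40}
insert 37 → {40, 37}
forward next packet → 40; now {37}
insert 54 → {54, 37}
insert 43 → {54, 43, 37}
forward next packet → 54; now {43, 37}
forward next packet → 43; now {37}
insert 62 → {62, 37}
insert 61 → {62, 61, 37}
insert 34 → {62, 61, 37, 34}
insert 42 → {62, 61, 42, 37, 34}
forward next packet → 62; now {61, 42, 37, 34}
insert 33 → {61, 42, 37, 34, 33}
forward next packet → 61; now {42, 37, 34, 33}
insert 53 → {53, 42, 37, 34, 33}
forward next packet → 53; now {42, 37, 34, 33}
forward next packet → 42; now {37, 34, 33}
forward next packet → 37; now {34, 33}
forward next packet → 34; now {33}
insert 35 → {35, 33}
insert 49 → {49, 35, 33}
insert 38 → {49, 38, 35, 33}
forward next packet → 49; now {38, 35, 33}
forward next packet → 38; now {35, 33}
forward next packet → 35; now {33}
forward next packet → 33; now {}
insert 36 → {36}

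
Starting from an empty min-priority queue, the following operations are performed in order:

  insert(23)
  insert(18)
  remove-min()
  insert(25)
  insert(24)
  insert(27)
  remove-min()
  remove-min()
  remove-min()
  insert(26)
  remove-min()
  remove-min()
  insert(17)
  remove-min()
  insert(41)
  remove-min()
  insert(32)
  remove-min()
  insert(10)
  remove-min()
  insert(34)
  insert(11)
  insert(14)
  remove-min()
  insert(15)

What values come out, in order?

insert 23 → {23}
insert 18 → {18, 23}
remove-min → 18; now {23}
insert 25 → {23, 25}
insert 24 → {23, 24, 25}
insert 27 → {23, 24, 25, 27}
remove-min → 23; now {24, 25, 27}
remove-min → 24; now {25, 27}
remove-min → 25; now {27}
insert 26 → {26, 27}
remove-min → 26; now {27}
remove-min → 27; now {}
insert 17 → {17}
remove-min → 17; now {}
insert 41 → {41}
remove-min → 41; now {}
insert 32 → {32}
remove-min → 32; now {}
insert 10 → {10}
remove-min → 10; now {}
insert 34 → {34}
insert 11 → {11, 34}
insert 14 → {11, 14, 34}
remove-min → 11; now {14, 34}
insert 15 → {14, 15, 34}

18 → 23 → 24 → 25 → 26 → 27 → 17 → 41 → 32 → 10 → 11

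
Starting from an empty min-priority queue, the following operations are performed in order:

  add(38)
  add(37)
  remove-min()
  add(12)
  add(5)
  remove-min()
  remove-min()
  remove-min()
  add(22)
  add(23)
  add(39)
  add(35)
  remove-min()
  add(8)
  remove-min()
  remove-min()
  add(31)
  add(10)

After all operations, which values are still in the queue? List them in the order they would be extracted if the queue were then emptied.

[10, 31, 35, 39]

insert 38 → {38}
insert 37 → {37, 38}
remove-min → 37; now {38}
insert 12 → {12, 38}
insert 5 → {5, 12, 38}
remove-min → 5; now {12, 38}
remove-min → 12; now {38}
remove-min → 38; now {}
insert 22 → {22}
insert 23 → {22, 23}
insert 39 → {22, 23, 39}
insert 35 → {22, 23, 35, 39}
remove-min → 22; now {23, 35, 39}
insert 8 → {8, 23, 35, 39}
remove-min → 8; now {23, 35, 39}
remove-min → 23; now {35, 39}
insert 31 → {31, 35, 39}
insert 10 → {10, 31, 35, 39}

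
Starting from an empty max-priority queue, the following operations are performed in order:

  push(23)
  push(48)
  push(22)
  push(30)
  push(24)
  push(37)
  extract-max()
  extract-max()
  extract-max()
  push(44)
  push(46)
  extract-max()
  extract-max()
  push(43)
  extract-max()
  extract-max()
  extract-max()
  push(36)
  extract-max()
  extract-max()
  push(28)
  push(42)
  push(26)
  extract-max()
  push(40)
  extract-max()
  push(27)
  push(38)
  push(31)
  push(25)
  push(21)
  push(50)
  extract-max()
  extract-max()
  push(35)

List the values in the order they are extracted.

[48, 37, 30, 46, 44, 43, 24, 23, 36, 22, 42, 40, 50, 38]

insert 23 → {23}
insert 48 → {48, 23}
insert 22 → {48, 23, 22}
insert 30 → {48, 30, 23, 22}
insert 24 → {48, 30, 24, 23, 22}
insert 37 → {48, 37, 30, 24, 23, 22}
extract-max → 48; now {37, 30, 24, 23, 22}
extract-max → 37; now {30, 24, 23, 22}
extract-max → 30; now {24, 23, 22}
insert 44 → {44, 24, 23, 22}
insert 46 → {46, 44, 24, 23, 22}
extract-max → 46; now {44, 24, 23, 22}
extract-max → 44; now {24, 23, 22}
insert 43 → {43, 24, 23, 22}
extract-max → 43; now {24, 23, 22}
extract-max → 24; now {23, 22}
extract-max → 23; now {22}
insert 36 → {36, 22}
extract-max → 36; now {22}
extract-max → 22; now {}
insert 28 → {28}
insert 42 → {42, 28}
insert 26 → {42, 28, 26}
extract-max → 42; now {28, 26}
insert 40 → {40, 28, 26}
extract-max → 40; now {28, 26}
insert 27 → {28, 27, 26}
insert 38 → {38, 28, 27, 26}
insert 31 → {38, 31, 28, 27, 26}
insert 25 → {38, 31, 28, 27, 26, 25}
insert 21 → {38, 31, 28, 27, 26, 25, 21}
insert 50 → {50, 38, 31, 28, 27, 26, 25, 21}
extract-max → 50; now {38, 31, 28, 27, 26, 25, 21}
extract-max → 38; now {31, 28, 27, 26, 25, 21}
insert 35 → {35, 31, 28, 27, 26, 25, 21}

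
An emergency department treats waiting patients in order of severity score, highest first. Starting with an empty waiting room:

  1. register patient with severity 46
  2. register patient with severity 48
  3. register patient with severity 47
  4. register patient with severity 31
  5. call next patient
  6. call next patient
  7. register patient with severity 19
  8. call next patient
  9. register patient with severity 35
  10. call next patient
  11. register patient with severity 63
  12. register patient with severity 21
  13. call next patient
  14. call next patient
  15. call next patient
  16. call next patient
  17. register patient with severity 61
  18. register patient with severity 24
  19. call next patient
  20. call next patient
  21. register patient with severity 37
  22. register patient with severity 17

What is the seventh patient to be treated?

insert 46 → {46}
insert 48 → {48, 46}
insert 47 → {48, 47, 46}
insert 31 → {48, 47, 46, 31}
call next patient → 48; now {47, 46, 31}
call next patient → 47; now {46, 31}
insert 19 → {46, 31, 19}
call next patient → 46; now {31, 19}
insert 35 → {35, 31, 19}
call next patient → 35; now {31, 19}
insert 63 → {63, 31, 19}
insert 21 → {63, 31, 21, 19}
call next patient → 63; now {31, 21, 19}
call next patient → 31; now {21, 19}
call next patient → 21; now {19}
call next patient → 19; now {}
insert 61 → {61}
insert 24 → {61, 24}
call next patient → 61; now {24}
call next patient → 24; now {}
insert 37 → {37}
insert 17 → {37, 17}

21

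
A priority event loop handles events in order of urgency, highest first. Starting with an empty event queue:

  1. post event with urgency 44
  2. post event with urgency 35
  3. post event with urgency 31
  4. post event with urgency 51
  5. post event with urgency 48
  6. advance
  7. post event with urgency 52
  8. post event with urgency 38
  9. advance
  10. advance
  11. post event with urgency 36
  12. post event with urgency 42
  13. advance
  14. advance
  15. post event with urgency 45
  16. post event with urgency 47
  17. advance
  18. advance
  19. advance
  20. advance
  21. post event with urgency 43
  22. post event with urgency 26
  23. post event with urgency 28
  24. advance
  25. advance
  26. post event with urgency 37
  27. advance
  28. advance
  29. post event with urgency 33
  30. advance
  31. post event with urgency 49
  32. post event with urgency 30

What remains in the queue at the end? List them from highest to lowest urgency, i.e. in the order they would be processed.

insert 44 → {44}
insert 35 → {44, 35}
insert 31 → {44, 35, 31}
insert 51 → {51, 44, 35, 31}
insert 48 → {51, 48, 44, 35, 31}
advance → 51; now {48, 44, 35, 31}
insert 52 → {52, 48, 44, 35, 31}
insert 38 → {52, 48, 44, 38, 35, 31}
advance → 52; now {48, 44, 38, 35, 31}
advance → 48; now {44, 38, 35, 31}
insert 36 → {44, 38, 36, 35, 31}
insert 42 → {44, 42, 38, 36, 35, 31}
advance → 44; now {42, 38, 36, 35, 31}
advance → 42; now {38, 36, 35, 31}
insert 45 → {45, 38, 36, 35, 31}
insert 47 → {47, 45, 38, 36, 35, 31}
advance → 47; now {45, 38, 36, 35, 31}
advance → 45; now {38, 36, 35, 31}
advance → 38; now {36, 35, 31}
advance → 36; now {35, 31}
insert 43 → {43, 35, 31}
insert 26 → {43, 35, 31, 26}
insert 28 → {43, 35, 31, 28, 26}
advance → 43; now {35, 31, 28, 26}
advance → 35; now {31, 28, 26}
insert 37 → {37, 31, 28, 26}
advance → 37; now {31, 28, 26}
advance → 31; now {28, 26}
insert 33 → {33, 28, 26}
advance → 33; now {28, 26}
insert 49 → {49, 28, 26}
insert 30 → {49, 30, 28, 26}

[49, 30, 28, 26]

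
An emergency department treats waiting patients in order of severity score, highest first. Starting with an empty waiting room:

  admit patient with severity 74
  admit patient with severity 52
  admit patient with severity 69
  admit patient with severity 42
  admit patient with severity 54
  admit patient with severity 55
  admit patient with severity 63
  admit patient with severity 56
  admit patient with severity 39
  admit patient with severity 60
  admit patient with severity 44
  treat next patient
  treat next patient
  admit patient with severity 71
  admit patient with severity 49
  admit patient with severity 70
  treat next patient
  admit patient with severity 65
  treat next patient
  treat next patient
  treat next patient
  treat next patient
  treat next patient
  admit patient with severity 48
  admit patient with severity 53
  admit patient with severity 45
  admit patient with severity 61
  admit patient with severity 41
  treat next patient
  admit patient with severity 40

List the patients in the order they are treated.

74 → 69 → 71 → 70 → 65 → 63 → 60 → 56 → 61

insert 74 → {74}
insert 52 → {74, 52}
insert 69 → {74, 69, 52}
insert 42 → {74, 69, 52, 42}
insert 54 → {74, 69, 54, 52, 42}
insert 55 → {74, 69, 55, 54, 52, 42}
insert 63 → {74, 69, 63, 55, 54, 52, 42}
insert 56 → {74, 69, 63, 56, 55, 54, 52, 42}
insert 39 → {74, 69, 63, 56, 55, 54, 52, 42, 39}
insert 60 → {74, 69, 63, 60, 56, 55, 54, 52, 42, 39}
insert 44 → {74, 69, 63, 60, 56, 55, 54, 52, 44, 42, 39}
treat next patient → 74; now {69, 63, 60, 56, 55, 54, 52, 44, 42, 39}
treat next patient → 69; now {63, 60, 56, 55, 54, 52, 44, 42, 39}
insert 71 → {71, 63, 60, 56, 55, 54, 52, 44, 42, 39}
insert 49 → {71, 63, 60, 56, 55, 54, 52, 49, 44, 42, 39}
insert 70 → {71, 70, 63, 60, 56, 55, 54, 52, 49, 44, 42, 39}
treat next patient → 71; now {70, 63, 60, 56, 55, 54, 52, 49, 44, 42, 39}
insert 65 → {70, 65, 63, 60, 56, 55, 54, 52, 49, 44, 42, 39}
treat next patient → 70; now {65, 63, 60, 56, 55, 54, 52, 49, 44, 42, 39}
treat next patient → 65; now {63, 60, 56, 55, 54, 52, 49, 44, 42, 39}
treat next patient → 63; now {60, 56, 55, 54, 52, 49, 44, 42, 39}
treat next patient → 60; now {56, 55, 54, 52, 49, 44, 42, 39}
treat next patient → 56; now {55, 54, 52, 49, 44, 42, 39}
insert 48 → {55, 54, 52, 49, 48, 44, 42, 39}
insert 53 → {55, 54, 53, 52, 49, 48, 44, 42, 39}
insert 45 → {55, 54, 53, 52, 49, 48, 45, 44, 42, 39}
insert 61 → {61, 55, 54, 53, 52, 49, 48, 45, 44, 42, 39}
insert 41 → {61, 55, 54, 53, 52, 49, 48, 45, 44, 42, 41, 39}
treat next patient → 61; now {55, 54, 53, 52, 49, 48, 45, 44, 42, 41, 39}
insert 40 → {55, 54, 53, 52, 49, 48, 45, 44, 42, 41, 40, 39}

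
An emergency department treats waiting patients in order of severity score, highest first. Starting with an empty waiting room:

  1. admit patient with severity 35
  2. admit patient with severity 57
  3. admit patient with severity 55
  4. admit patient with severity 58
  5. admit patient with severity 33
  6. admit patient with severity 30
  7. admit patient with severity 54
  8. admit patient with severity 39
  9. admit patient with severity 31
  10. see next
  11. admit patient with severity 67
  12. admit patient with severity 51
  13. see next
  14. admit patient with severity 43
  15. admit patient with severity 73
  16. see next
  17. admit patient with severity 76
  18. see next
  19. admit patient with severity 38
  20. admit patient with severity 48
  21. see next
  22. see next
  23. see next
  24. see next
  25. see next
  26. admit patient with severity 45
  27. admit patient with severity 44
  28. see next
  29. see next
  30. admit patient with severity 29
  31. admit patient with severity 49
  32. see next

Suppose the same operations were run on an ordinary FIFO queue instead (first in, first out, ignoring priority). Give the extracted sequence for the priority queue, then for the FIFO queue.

priority queue: 58, 67, 73, 76, 57, 55, 54, 51, 48, 45, 44, 49; FIFO queue: 35 → 57 → 55 → 58 → 33 → 30 → 54 → 39 → 31 → 67 → 51 → 43

insert 35 → {35}
insert 57 → {57, 35}
insert 55 → {57, 55, 35}
insert 58 → {58, 57, 55, 35}
insert 33 → {58, 57, 55, 35, 33}
insert 30 → {58, 57, 55, 35, 33, 30}
insert 54 → {58, 57, 55, 54, 35, 33, 30}
insert 39 → {58, 57, 55, 54, 39, 35, 33, 30}
insert 31 → {58, 57, 55, 54, 39, 35, 33, 31, 30}
see next → 58; now {57, 55, 54, 39, 35, 33, 31, 30}
insert 67 → {67, 57, 55, 54, 39, 35, 33, 31, 30}
insert 51 → {67, 57, 55, 54, 51, 39, 35, 33, 31, 30}
see next → 67; now {57, 55, 54, 51, 39, 35, 33, 31, 30}
insert 43 → {57, 55, 54, 51, 43, 39, 35, 33, 31, 30}
insert 73 → {73, 57, 55, 54, 51, 43, 39, 35, 33, 31, 30}
see next → 73; now {57, 55, 54, 51, 43, 39, 35, 33, 31, 30}
insert 76 → {76, 57, 55, 54, 51, 43, 39, 35, 33, 31, 30}
see next → 76; now {57, 55, 54, 51, 43, 39, 35, 33, 31, 30}
insert 38 → {57, 55, 54, 51, 43, 39, 38, 35, 33, 31, 30}
insert 48 → {57, 55, 54, 51, 48, 43, 39, 38, 35, 33, 31, 30}
see next → 57; now {55, 54, 51, 48, 43, 39, 38, 35, 33, 31, 30}
see next → 55; now {54, 51, 48, 43, 39, 38, 35, 33, 31, 30}
see next → 54; now {51, 48, 43, 39, 38, 35, 33, 31, 30}
see next → 51; now {48, 43, 39, 38, 35, 33, 31, 30}
see next → 48; now {43, 39, 38, 35, 33, 31, 30}
insert 45 → {45, 43, 39, 38, 35, 33, 31, 30}
insert 44 → {45, 44, 43, 39, 38, 35, 33, 31, 30}
see next → 45; now {44, 43, 39, 38, 35, 33, 31, 30}
see next → 44; now {43, 39, 38, 35, 33, 31, 30}
insert 29 → {43, 39, 38, 35, 33, 31, 30, 29}
insert 49 → {49, 43, 39, 38, 35, 33, 31, 30, 29}
see next → 49; now {43, 39, 38, 35, 33, 31, 30, 29}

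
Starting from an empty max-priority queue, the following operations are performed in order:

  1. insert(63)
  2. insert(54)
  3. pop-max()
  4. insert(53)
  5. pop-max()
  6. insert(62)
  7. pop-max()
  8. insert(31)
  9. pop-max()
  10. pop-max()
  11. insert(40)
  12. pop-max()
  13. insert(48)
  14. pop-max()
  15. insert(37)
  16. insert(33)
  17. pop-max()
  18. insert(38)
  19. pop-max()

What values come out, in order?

insert 63 → {63}
insert 54 → {63, 54}
pop-max → 63; now {54}
insert 53 → {54, 53}
pop-max → 54; now {53}
insert 62 → {62, 53}
pop-max → 62; now {53}
insert 31 → {53, 31}
pop-max → 53; now {31}
pop-max → 31; now {}
insert 40 → {40}
pop-max → 40; now {}
insert 48 → {48}
pop-max → 48; now {}
insert 37 → {37}
insert 33 → {37, 33}
pop-max → 37; now {33}
insert 38 → {38, 33}
pop-max → 38; now {33}

63 → 54 → 62 → 53 → 31 → 40 → 48 → 37 → 38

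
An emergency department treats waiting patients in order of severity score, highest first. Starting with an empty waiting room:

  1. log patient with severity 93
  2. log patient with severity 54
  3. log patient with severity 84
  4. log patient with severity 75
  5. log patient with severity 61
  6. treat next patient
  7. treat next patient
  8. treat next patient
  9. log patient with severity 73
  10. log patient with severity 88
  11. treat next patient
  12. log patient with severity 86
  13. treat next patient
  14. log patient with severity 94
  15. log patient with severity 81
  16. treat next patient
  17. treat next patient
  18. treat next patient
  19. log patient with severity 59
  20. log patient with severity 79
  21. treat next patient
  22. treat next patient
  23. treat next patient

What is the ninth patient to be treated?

79

insert 93 → {93}
insert 54 → {93, 54}
insert 84 → {93, 84, 54}
insert 75 → {93, 84, 75, 54}
insert 61 → {93, 84, 75, 61, 54}
treat next patient → 93; now {84, 75, 61, 54}
treat next patient → 84; now {75, 61, 54}
treat next patient → 75; now {61, 54}
insert 73 → {73, 61, 54}
insert 88 → {88, 73, 61, 54}
treat next patient → 88; now {73, 61, 54}
insert 86 → {86, 73, 61, 54}
treat next patient → 86; now {73, 61, 54}
insert 94 → {94, 73, 61, 54}
insert 81 → {94, 81, 73, 61, 54}
treat next patient → 94; now {81, 73, 61, 54}
treat next patient → 81; now {73, 61, 54}
treat next patient → 73; now {61, 54}
insert 59 → {61, 59, 54}
insert 79 → {79, 61, 59, 54}
treat next patient → 79; now {61, 59, 54}
treat next patient → 61; now {59, 54}
treat next patient → 59; now {54}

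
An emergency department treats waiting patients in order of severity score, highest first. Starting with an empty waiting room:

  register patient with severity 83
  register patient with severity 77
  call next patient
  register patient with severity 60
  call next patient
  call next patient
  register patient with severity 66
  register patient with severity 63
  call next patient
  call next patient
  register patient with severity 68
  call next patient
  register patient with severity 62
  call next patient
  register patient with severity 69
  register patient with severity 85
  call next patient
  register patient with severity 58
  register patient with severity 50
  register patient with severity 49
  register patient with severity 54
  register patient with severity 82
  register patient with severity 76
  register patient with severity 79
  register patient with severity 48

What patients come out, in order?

insert 83 → {83}
insert 77 → {83, 77}
call next patient → 83; now {77}
insert 60 → {77, 60}
call next patient → 77; now {60}
call next patient → 60; now {}
insert 66 → {66}
insert 63 → {66, 63}
call next patient → 66; now {63}
call next patient → 63; now {}
insert 68 → {68}
call next patient → 68; now {}
insert 62 → {62}
call next patient → 62; now {}
insert 69 → {69}
insert 85 → {85, 69}
call next patient → 85; now {69}
insert 58 → {69, 58}
insert 50 → {69, 58, 50}
insert 49 → {69, 58, 50, 49}
insert 54 → {69, 58, 54, 50, 49}
insert 82 → {82, 69, 58, 54, 50, 49}
insert 76 → {82, 76, 69, 58, 54, 50, 49}
insert 79 → {82, 79, 76, 69, 58, 54, 50, 49}
insert 48 → {82, 79, 76, 69, 58, 54, 50, 49, 48}

[83, 77, 60, 66, 63, 68, 62, 85]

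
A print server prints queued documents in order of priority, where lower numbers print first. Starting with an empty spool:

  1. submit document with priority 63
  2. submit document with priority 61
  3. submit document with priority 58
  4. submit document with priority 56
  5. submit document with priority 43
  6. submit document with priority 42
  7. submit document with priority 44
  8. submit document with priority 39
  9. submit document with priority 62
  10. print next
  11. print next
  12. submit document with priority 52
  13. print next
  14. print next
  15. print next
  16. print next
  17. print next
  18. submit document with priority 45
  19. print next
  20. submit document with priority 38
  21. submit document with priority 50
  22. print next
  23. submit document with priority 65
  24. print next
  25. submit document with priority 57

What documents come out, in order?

insert 63 → {63}
insert 61 → {61, 63}
insert 58 → {58, 61, 63}
insert 56 → {56, 58, 61, 63}
insert 43 → {43, 56, 58, 61, 63}
insert 42 → {42, 43, 56, 58, 61, 63}
insert 44 → {42, 43, 44, 56, 58, 61, 63}
insert 39 → {39, 42, 43, 44, 56, 58, 61, 63}
insert 62 → {39, 42, 43, 44, 56, 58, 61, 62, 63}
print next → 39; now {42, 43, 44, 56, 58, 61, 62, 63}
print next → 42; now {43, 44, 56, 58, 61, 62, 63}
insert 52 → {43, 44, 52, 56, 58, 61, 62, 63}
print next → 43; now {44, 52, 56, 58, 61, 62, 63}
print next → 44; now {52, 56, 58, 61, 62, 63}
print next → 52; now {56, 58, 61, 62, 63}
print next → 56; now {58, 61, 62, 63}
print next → 58; now {61, 62, 63}
insert 45 → {45, 61, 62, 63}
print next → 45; now {61, 62, 63}
insert 38 → {38, 61, 62, 63}
insert 50 → {38, 50, 61, 62, 63}
print next → 38; now {50, 61, 62, 63}
insert 65 → {50, 61, 62, 63, 65}
print next → 50; now {61, 62, 63, 65}
insert 57 → {57, 61, 62, 63, 65}

[39, 42, 43, 44, 52, 56, 58, 45, 38, 50]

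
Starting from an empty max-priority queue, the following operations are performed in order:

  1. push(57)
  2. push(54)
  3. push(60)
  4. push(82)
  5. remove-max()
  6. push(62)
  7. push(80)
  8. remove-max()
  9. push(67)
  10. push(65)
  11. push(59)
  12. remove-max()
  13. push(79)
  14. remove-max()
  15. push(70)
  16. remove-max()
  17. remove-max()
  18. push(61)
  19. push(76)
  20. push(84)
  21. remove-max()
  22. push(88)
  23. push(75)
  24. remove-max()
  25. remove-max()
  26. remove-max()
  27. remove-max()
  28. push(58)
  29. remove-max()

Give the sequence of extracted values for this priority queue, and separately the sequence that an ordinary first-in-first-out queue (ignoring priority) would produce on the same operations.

insert 57 → {57}
insert 54 → {57, 54}
insert 60 → {60, 57, 54}
insert 82 → {82, 60, 57, 54}
remove-max → 82; now {60, 57, 54}
insert 62 → {62, 60, 57, 54}
insert 80 → {80, 62, 60, 57, 54}
remove-max → 80; now {62, 60, 57, 54}
insert 67 → {67, 62, 60, 57, 54}
insert 65 → {67, 65, 62, 60, 57, 54}
insert 59 → {67, 65, 62, 60, 59, 57, 54}
remove-max → 67; now {65, 62, 60, 59, 57, 54}
insert 79 → {79, 65, 62, 60, 59, 57, 54}
remove-max → 79; now {65, 62, 60, 59, 57, 54}
insert 70 → {70, 65, 62, 60, 59, 57, 54}
remove-max → 70; now {65, 62, 60, 59, 57, 54}
remove-max → 65; now {62, 60, 59, 57, 54}
insert 61 → {62, 61, 60, 59, 57, 54}
insert 76 → {76, 62, 61, 60, 59, 57, 54}
insert 84 → {84, 76, 62, 61, 60, 59, 57, 54}
remove-max → 84; now {76, 62, 61, 60, 59, 57, 54}
insert 88 → {88, 76, 62, 61, 60, 59, 57, 54}
insert 75 → {88, 76, 75, 62, 61, 60, 59, 57, 54}
remove-max → 88; now {76, 75, 62, 61, 60, 59, 57, 54}
remove-max → 76; now {75, 62, 61, 60, 59, 57, 54}
remove-max → 75; now {62, 61, 60, 59, 57, 54}
remove-max → 62; now {61, 60, 59, 57, 54}
insert 58 → {61, 60, 59, 58, 57, 54}
remove-max → 61; now {60, 59, 58, 57, 54}

priority queue: 82 → 80 → 67 → 79 → 70 → 65 → 84 → 88 → 76 → 75 → 62 → 61; FIFO queue: [57, 54, 60, 82, 62, 80, 67, 65, 59, 79, 70, 61]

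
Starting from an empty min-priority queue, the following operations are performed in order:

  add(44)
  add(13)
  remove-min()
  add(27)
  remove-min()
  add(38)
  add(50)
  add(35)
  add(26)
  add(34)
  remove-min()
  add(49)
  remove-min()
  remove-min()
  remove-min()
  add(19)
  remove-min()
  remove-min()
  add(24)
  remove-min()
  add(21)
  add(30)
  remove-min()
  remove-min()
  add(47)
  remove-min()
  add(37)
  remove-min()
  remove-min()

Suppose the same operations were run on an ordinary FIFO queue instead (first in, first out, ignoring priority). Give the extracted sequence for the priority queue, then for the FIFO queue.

insert 44 → {44}
insert 13 → {13, 44}
remove-min → 13; now {44}
insert 27 → {27, 44}
remove-min → 27; now {44}
insert 38 → {38, 44}
insert 50 → {38, 44, 50}
insert 35 → {35, 38, 44, 50}
insert 26 → {26, 35, 38, 44, 50}
insert 34 → {26, 34, 35, 38, 44, 50}
remove-min → 26; now {34, 35, 38, 44, 50}
insert 49 → {34, 35, 38, 44, 49, 50}
remove-min → 34; now {35, 38, 44, 49, 50}
remove-min → 35; now {38, 44, 49, 50}
remove-min → 38; now {44, 49, 50}
insert 19 → {19, 44, 49, 50}
remove-min → 19; now {44, 49, 50}
remove-min → 44; now {49, 50}
insert 24 → {24, 49, 50}
remove-min → 24; now {49, 50}
insert 21 → {21, 49, 50}
insert 30 → {21, 30, 49, 50}
remove-min → 21; now {30, 49, 50}
remove-min → 30; now {49, 50}
insert 47 → {47, 49, 50}
remove-min → 47; now {49, 50}
insert 37 → {37, 49, 50}
remove-min → 37; now {49, 50}
remove-min → 49; now {50}

priority queue: 13, 27, 26, 34, 35, 38, 19, 44, 24, 21, 30, 47, 37, 49; FIFO queue: [44, 13, 27, 38, 50, 35, 26, 34, 49, 19, 24, 21, 30, 47]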